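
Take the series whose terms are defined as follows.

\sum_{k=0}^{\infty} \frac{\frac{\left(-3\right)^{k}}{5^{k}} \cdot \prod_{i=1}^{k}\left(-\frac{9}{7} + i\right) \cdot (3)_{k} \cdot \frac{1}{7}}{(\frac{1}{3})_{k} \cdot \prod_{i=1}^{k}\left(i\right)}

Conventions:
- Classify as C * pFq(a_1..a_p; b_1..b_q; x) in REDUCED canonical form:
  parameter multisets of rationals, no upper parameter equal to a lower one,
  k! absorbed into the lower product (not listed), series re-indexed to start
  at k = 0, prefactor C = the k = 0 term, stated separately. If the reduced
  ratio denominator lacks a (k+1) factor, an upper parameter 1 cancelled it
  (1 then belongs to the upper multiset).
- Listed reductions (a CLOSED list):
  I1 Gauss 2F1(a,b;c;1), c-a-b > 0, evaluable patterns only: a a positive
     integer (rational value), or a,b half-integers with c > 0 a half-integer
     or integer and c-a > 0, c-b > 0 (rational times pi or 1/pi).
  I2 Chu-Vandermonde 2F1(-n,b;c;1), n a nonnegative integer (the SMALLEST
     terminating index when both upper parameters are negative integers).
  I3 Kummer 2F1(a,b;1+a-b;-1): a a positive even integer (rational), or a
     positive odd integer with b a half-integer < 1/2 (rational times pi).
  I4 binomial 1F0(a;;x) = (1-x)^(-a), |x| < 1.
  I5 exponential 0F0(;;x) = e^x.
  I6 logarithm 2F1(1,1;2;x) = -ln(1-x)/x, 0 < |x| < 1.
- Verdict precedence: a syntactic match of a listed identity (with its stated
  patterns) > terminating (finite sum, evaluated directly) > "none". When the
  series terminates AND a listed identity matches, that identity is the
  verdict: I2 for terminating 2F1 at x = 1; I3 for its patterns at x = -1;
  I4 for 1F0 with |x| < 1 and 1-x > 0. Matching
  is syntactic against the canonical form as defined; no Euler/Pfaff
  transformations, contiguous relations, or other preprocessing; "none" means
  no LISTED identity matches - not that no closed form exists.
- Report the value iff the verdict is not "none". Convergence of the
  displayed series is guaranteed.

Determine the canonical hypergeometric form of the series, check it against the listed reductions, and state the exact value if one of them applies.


The series (x = -\frac{3}{5}) is 2F1: upper {-\frac{2}{7}, 3}, lower {\frac{1}{3}}, prefactor \frac{1}{7}. Verdict: none. No listed pattern accepts 2F1(-\frac{2}{7}, 3; \frac{1}{3}; -\frac{3}{5}).

Key step: t_0 = \frac{1}{7} here, and the two geometric factors (prefactor 1/7) combine into one argument.
Step ratio: r(k) = -\frac{3}{5} * (k-\frac{2}{7}) (k+3) / [(k+\frac{1}{3}) (k+1)] - rational; roots negated = parameters, x = -\frac{3}{5}, C = \frac{1}{7}.


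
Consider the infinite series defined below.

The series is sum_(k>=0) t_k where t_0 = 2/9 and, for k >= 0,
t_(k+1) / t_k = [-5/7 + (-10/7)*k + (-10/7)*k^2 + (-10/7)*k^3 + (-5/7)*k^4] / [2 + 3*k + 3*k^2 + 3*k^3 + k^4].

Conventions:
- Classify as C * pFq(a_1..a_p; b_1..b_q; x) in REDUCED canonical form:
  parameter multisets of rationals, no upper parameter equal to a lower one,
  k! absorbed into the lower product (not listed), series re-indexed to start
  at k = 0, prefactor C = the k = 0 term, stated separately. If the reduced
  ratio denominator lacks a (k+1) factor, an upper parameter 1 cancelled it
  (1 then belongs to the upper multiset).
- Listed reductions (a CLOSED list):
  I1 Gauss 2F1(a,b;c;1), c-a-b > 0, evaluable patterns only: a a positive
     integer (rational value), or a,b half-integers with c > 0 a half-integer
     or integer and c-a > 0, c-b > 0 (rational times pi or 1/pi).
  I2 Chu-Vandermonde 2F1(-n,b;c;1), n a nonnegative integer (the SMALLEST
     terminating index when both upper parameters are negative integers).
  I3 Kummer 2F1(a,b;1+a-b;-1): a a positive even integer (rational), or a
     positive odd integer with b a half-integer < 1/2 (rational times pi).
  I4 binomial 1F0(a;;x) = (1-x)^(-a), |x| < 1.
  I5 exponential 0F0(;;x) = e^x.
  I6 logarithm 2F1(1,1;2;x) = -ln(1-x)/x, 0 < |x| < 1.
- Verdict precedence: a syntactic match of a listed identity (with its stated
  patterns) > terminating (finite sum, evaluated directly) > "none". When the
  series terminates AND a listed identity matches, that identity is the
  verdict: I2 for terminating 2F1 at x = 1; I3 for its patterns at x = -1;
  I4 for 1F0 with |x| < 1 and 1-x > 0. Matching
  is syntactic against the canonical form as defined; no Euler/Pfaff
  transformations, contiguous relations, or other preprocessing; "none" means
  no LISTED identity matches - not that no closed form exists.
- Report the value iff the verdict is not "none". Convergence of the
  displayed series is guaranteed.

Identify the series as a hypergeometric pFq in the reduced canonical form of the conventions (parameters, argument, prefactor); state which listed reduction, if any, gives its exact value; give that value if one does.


The tell: t_0 = 2/9 here, and cancel k^2 + 1 from the displayed ratio first; then C = 2/9, x = -5/7.
Term ratio: r(k) = (-5/7) * (k+1) (k+1) / [(k+2) (k+1)] ; factor over Q: parameters, x = (-5/7), and C = 2/9.

Classification (C = 2/9): 2F1 with upper {1, 1}, lower {2}, argument x = -5/7. Verdict: logarithm (I6) applies (the logarithm: parameters (1,1;2), x = -5/7). Value: (14/45) * ln(12/7).


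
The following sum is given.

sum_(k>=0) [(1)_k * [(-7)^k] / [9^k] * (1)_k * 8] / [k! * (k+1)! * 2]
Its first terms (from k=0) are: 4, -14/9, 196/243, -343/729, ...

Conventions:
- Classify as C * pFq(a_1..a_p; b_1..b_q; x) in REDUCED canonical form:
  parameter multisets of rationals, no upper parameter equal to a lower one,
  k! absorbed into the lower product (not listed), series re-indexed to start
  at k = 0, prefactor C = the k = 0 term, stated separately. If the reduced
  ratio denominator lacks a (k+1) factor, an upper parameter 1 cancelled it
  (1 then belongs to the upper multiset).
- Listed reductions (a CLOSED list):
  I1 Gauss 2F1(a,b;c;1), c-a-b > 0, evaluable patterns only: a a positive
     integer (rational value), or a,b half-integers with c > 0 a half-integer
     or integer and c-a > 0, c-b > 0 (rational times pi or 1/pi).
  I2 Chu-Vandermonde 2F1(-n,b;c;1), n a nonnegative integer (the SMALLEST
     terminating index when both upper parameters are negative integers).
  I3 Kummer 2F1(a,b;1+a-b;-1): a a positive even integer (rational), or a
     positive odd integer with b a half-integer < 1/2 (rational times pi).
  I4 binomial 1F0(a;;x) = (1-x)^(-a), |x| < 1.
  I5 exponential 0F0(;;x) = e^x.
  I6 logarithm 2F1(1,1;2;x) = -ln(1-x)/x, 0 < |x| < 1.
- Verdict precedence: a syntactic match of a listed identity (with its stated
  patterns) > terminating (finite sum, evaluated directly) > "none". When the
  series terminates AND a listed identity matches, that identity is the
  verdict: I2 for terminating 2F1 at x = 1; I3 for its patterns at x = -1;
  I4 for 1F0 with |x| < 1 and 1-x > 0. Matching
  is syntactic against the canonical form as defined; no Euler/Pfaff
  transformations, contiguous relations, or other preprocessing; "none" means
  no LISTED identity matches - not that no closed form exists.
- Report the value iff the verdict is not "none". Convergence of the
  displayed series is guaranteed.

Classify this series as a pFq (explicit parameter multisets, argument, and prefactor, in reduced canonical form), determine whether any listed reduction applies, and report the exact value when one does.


Prefactor 4, argument -7/9: 2F1 with upper {1, 1} over lower {2}. Verdict: logarithm (I6) applies (the logarithm: parameters (1,1;2), x = -7/9). Exact value: (36/7) * ln(16/9).

Key step: with t_0 = 4, the denominator's factorial ratio (prefactor 4) is a lower Pochhammer.
Consecutive-term ratio: r(k) = (-7/9) * (k+1) (k+1) / [(k+2) (k+1)] - rational in k. x = (-7/9); t_0 = 4; negate the roots.


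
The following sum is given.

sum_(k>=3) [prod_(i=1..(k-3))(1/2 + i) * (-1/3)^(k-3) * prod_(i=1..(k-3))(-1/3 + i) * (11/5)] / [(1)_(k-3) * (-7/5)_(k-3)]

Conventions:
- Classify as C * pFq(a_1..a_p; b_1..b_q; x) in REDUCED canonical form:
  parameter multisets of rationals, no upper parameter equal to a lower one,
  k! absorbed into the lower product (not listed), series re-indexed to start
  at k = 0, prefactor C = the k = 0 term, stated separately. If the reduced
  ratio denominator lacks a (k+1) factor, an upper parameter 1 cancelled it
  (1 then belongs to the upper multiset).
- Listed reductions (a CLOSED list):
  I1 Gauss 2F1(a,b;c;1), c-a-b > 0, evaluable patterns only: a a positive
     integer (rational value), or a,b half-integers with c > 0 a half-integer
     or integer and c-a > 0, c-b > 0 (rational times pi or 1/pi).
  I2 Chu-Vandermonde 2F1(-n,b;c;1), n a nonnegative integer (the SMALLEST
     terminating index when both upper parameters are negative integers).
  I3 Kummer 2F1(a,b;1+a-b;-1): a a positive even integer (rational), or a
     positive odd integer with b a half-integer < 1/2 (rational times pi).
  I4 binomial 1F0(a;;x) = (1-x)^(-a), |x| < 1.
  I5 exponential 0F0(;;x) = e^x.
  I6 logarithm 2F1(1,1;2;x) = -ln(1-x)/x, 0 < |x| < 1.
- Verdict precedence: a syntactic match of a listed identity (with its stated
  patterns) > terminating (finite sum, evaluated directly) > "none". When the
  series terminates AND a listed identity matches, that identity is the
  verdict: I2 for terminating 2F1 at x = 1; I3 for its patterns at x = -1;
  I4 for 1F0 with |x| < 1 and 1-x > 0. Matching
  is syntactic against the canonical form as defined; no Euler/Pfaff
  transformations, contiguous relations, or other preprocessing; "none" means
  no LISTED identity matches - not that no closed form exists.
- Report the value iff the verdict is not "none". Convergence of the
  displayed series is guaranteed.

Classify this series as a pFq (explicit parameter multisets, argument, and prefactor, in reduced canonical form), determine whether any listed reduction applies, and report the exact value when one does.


The series (x = -1/3) is 2F1: upper {2/3, 3/2}, lower {-7/5}, prefactor 11/5. Verdict: none - this 2F1 at x = -1/3 matches no listed pattern, and upper {2/3, 3/2} holds no stopper.

Key observation: x = (-1/3) and (1)_k (C = 11/5) is k! itself.
Adjacent-term ratio: r(k) = (-1/3) * (k+2/3) (k+3/2) / [(k-7/5) (k+1)] - rational; roots negated = parameters, x = (-1/3), C = 11/5.


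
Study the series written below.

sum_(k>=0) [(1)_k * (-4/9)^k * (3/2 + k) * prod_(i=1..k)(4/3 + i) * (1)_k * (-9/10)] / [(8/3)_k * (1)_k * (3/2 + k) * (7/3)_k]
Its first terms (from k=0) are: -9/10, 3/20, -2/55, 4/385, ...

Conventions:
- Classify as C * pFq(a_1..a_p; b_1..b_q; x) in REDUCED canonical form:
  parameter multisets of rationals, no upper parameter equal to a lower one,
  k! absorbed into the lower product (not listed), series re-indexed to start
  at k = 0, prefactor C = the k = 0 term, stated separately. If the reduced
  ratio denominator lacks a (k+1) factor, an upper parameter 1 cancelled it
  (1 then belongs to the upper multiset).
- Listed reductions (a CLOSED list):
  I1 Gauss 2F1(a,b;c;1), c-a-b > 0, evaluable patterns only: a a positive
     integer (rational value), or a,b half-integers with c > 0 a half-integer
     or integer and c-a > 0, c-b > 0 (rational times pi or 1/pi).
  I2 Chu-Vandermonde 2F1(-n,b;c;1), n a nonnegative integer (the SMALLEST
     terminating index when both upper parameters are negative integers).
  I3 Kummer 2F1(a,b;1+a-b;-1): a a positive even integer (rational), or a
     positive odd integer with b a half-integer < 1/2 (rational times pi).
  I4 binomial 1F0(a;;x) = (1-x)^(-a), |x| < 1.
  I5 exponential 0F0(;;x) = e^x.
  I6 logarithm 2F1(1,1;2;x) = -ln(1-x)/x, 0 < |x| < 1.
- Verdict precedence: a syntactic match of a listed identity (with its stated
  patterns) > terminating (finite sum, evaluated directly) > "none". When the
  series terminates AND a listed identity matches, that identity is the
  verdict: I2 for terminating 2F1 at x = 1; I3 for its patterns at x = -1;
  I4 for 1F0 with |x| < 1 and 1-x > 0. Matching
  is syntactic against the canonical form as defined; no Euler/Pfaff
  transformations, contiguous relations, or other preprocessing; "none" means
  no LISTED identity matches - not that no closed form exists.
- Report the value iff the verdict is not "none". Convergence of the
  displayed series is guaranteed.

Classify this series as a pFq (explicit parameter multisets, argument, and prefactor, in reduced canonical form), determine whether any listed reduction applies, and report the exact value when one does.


With C = -9/10: the canonical form is 2F1(1, 1; 8/3; -4/9). Verdict: none. Every listed pattern misses the 2F1 form at -4/9, upper {1, 1}.

Structural cue: x = (-4/9) and the running product (prefactor -9/10) telescopes to a rising factorial.
Consecutive-term ratio: r(k) = (-4/9) * (k+1) (k+1) / [(k+8/3) (k+1)] - rational; roots negated = parameters, x = (-4/9), C = -9/10.


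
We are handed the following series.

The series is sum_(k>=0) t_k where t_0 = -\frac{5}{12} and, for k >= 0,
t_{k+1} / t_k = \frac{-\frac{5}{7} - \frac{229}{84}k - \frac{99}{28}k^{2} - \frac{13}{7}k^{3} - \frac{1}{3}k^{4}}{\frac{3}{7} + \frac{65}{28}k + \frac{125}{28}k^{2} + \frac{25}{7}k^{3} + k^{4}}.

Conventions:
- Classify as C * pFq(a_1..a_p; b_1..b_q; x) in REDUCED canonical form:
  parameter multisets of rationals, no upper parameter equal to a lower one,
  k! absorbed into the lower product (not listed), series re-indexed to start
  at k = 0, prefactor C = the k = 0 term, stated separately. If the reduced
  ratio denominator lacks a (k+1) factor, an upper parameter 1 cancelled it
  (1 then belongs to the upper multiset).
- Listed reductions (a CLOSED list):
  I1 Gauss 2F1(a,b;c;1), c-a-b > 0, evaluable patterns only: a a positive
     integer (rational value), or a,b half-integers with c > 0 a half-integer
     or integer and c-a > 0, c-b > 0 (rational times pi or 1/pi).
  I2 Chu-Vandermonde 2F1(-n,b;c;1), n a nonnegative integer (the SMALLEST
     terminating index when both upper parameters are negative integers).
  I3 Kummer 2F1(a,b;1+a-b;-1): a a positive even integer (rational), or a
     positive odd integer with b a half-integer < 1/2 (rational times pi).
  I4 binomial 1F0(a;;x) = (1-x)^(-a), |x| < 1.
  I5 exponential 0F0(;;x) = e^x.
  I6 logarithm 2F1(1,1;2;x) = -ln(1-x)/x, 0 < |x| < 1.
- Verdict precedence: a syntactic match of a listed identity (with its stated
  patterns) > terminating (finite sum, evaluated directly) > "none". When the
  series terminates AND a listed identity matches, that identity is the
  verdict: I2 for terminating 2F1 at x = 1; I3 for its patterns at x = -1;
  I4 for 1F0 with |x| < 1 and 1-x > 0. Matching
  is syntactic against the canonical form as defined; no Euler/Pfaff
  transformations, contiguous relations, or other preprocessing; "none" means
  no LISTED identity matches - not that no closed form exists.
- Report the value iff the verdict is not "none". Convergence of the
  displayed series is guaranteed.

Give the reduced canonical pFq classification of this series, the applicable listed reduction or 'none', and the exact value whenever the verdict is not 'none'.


Prefactor -\frac{5}{12}, argument -\frac{1}{3}: 2F1 with upper {1, \frac{5}{2}} over lower {\frac{1}{2}}. Verdict: no listed reduction: x = -\frac{1}{3} and upper {1, \frac{5}{2}} fail every I1-I6 pattern.

Key step: with t_0 = -\frac{5}{12}, cancel k + 3/2 from the displayed ratio first; then prefactor -5/12.
Term ratio: r(k) = -\frac{1}{3} * (k+1) (k+\frac{5}{2}) / [(k+\frac{1}{2}) (k+1)] - rational in k, leading ratio -\frac{1}{3}; with t_0 = -\frac{5}{12}, classification follows.


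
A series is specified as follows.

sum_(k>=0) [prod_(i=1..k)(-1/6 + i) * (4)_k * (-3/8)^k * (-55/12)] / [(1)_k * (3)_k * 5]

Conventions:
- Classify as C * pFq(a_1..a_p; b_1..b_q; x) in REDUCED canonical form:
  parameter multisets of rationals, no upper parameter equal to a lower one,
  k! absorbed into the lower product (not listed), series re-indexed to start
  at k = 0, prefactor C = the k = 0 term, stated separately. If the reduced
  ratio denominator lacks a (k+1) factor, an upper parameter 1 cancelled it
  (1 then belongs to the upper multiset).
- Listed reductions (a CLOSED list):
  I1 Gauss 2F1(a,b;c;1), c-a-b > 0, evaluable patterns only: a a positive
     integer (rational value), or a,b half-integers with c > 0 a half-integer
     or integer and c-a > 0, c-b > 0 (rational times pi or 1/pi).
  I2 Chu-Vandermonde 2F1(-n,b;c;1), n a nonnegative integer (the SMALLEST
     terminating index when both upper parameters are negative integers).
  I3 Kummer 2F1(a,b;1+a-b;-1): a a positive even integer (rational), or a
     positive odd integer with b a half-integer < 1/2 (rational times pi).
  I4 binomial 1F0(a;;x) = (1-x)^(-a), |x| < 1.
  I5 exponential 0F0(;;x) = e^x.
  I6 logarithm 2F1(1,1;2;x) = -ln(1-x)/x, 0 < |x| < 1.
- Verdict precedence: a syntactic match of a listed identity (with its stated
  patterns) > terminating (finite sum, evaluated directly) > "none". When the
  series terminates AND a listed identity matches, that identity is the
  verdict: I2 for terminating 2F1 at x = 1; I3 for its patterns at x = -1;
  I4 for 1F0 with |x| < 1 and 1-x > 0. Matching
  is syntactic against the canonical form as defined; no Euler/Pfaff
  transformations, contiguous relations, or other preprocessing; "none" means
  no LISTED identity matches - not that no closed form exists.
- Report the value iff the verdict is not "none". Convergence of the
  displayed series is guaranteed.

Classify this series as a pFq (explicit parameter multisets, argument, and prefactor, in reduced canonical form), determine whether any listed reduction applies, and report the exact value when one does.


Canonical form: C = -11/12 times 2F1 with upper {5/6, 4}, lower {3}, x = -3/8. Verdict: no listed reduction: x = -3/8 and upper {5/6, 4} fail every I1-I6 pattern.

Key step: from the first term -11/12: (1)_k (C = -11/12) is k! itself.
Step ratio: r(k) = (-3/8) * (k+5/6) (k+4) / [(k+3) (k+1)] - rational; roots negated = parameters, x = (-3/8), C = -11/12.


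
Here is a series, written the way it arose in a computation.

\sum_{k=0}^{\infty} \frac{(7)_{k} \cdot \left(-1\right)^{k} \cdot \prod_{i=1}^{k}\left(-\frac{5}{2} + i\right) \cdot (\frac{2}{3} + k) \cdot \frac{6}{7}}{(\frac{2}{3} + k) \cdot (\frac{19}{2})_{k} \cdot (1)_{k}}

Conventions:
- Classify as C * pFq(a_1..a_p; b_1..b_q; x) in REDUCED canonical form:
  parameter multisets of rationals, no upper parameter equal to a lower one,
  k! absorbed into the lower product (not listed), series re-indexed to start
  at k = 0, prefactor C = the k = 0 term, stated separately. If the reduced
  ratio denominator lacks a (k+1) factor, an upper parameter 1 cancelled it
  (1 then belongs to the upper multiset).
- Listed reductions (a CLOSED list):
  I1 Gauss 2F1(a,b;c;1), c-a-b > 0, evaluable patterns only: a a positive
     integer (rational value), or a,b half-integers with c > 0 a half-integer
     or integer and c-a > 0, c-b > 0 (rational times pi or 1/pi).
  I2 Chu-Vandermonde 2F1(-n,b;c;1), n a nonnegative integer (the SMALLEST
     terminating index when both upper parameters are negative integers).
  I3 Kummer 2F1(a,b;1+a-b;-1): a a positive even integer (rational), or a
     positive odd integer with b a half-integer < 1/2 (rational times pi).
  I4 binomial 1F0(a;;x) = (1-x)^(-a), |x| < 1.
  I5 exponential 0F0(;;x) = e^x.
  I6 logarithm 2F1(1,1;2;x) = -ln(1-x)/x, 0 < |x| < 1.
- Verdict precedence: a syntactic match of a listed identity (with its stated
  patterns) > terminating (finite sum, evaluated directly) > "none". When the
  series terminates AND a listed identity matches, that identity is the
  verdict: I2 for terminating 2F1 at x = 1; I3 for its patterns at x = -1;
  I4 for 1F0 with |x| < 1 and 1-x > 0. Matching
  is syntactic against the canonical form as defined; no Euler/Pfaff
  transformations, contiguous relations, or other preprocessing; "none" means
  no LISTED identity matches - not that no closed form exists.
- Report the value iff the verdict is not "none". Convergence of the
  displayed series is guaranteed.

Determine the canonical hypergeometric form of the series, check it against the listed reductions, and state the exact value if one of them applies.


Reduced: x = -1, 2F1, upper = {-\frac{3}{2}, 7}, lower = {\frac{19}{2}}, C = \frac{6}{7}. Verdict at x = -1: Kummer's theorem (I3) matches (x = -1; c = \frac{19}{2} equals 1+a-b for upper {-\frac{3}{2}, 7}: listed pattern). Exact value: \frac{328185}{524288} \cdot \pi.

Structural cue: t_0 being \frac{6}{7}, (1)_k (prefactor 6/7) is k! itself.
Consecutive-term ratio: r(k) = -1 * (k-\frac{3}{2}) (k+7) / [(k+\frac{19}{2}) (k+1)] - rational in k. x = -1; t_0 = \frac{6}{7}; negate the roots.


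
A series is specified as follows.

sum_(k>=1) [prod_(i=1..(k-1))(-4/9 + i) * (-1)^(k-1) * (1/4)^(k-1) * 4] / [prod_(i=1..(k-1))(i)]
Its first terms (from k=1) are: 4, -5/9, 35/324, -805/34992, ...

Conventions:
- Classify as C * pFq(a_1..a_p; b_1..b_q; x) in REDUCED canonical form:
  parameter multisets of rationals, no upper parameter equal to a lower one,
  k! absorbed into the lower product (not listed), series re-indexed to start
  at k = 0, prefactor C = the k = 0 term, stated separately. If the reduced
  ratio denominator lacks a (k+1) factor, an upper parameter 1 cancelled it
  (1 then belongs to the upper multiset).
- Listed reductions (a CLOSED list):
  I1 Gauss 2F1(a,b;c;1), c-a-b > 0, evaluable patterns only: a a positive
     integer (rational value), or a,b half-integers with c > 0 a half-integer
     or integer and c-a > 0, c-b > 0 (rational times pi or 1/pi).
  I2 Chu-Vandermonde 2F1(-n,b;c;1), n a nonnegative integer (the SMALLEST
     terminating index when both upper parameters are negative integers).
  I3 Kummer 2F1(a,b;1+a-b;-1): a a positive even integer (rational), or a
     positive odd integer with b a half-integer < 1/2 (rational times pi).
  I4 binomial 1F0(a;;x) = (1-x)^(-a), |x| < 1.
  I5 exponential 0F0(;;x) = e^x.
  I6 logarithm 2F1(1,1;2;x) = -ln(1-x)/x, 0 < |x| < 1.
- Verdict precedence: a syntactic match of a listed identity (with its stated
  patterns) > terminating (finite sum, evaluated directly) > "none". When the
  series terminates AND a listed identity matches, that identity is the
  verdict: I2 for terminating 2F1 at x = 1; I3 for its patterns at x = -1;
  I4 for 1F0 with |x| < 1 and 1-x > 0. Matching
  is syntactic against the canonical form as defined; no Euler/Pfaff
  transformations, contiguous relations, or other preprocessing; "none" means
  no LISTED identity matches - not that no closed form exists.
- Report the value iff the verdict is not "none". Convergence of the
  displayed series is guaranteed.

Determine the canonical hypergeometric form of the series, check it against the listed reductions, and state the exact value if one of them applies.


Structural cue: t_0 being 4, the product of the first k integers (C = 4, x = -1/4) is k!.
Adjacent-term ratio: r(k) = (-1/4) * (k+5/9) / [(k+1)] - poly over poly, x = (-1/4) from leading terms; C = 4 at k = 0.

The series (x = -1/4) is 1F0: upper {5/9}, lower {-}, prefactor 4. Verdict: the I4 binomial reduction applies (the 1F0 binomial series: exponent -5/9, x = -1/4). Sum: 4 * (5/4)^(-5/9).


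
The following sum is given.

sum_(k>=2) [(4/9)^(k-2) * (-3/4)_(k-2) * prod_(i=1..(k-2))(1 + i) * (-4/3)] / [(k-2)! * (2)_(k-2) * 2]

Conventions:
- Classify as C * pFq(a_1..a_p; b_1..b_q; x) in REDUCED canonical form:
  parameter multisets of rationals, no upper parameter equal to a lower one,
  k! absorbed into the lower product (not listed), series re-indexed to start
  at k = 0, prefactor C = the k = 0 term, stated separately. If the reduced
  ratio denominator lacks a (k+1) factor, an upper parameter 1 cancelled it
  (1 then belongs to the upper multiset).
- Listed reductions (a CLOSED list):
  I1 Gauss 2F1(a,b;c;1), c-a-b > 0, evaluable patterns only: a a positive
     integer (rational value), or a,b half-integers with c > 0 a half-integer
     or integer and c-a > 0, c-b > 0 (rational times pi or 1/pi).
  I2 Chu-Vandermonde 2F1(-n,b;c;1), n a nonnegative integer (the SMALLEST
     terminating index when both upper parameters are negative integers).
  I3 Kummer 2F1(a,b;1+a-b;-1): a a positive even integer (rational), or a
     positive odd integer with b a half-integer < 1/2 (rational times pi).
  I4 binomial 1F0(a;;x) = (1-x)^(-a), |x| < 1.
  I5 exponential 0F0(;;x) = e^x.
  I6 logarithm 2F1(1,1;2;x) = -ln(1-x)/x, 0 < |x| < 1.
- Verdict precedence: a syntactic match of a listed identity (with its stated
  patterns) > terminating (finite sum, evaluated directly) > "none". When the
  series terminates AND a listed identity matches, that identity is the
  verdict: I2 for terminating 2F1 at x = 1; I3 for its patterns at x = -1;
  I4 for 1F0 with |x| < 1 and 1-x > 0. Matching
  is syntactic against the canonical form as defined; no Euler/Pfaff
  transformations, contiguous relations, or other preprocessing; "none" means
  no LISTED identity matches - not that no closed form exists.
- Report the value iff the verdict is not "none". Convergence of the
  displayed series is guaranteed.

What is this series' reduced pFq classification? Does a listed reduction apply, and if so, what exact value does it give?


First insight: from the first term -2/3: the constant factors (C = -2/3, x = 4/9) combine into one prefactor.
Ratio: r(k) = (4/9) * (k-3/4) / [(k+1)] - rational; roots negated = parameters, x = (4/9), C = -2/3.

At argument 4/9: a 1F0 with upper {-3/4}, lower {-}, scaled by C = -2/3. Verdict: the binomial series (I4) fires (the 1F0 binomial series: exponent 3/4, x = 4/9). Exact value: (-2/3) * (5/9)^(3/4).


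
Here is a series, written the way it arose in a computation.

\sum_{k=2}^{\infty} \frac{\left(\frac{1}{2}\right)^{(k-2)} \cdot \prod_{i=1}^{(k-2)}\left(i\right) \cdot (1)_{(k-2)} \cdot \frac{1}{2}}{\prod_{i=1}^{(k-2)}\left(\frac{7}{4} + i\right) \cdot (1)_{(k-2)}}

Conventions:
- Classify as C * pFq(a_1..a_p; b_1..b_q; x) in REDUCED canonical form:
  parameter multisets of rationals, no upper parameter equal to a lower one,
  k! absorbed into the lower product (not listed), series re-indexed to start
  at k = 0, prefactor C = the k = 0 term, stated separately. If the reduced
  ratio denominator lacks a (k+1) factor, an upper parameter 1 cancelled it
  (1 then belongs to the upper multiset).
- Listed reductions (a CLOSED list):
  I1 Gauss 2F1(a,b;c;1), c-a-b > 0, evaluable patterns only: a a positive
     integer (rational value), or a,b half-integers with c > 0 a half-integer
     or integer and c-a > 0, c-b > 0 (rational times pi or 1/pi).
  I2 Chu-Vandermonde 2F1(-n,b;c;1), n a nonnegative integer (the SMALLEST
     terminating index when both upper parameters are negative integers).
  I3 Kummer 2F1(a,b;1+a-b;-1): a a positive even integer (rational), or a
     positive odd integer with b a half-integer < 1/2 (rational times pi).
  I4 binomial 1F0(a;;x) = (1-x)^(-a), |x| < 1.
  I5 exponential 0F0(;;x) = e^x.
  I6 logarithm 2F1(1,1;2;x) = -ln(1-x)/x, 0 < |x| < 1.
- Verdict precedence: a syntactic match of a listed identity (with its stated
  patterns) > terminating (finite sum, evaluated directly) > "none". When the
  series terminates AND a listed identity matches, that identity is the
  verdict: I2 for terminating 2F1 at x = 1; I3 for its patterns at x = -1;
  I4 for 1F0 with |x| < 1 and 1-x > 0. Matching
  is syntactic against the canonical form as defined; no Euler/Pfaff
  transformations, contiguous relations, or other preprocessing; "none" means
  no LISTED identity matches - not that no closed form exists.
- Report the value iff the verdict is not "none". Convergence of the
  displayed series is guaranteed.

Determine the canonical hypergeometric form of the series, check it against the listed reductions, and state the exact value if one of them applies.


The series (x = \frac{1}{2}) is 2F1: upper {1, 1}, lower {\frac{11}{4}}, prefactor \frac{1}{2}. Verdict: no listed reduction: x = \frac{1}{2} and upper {1, 1} fail every I1-I6 pattern.

The tell: from the first term \frac{1}{2}: (1)_k (C = 1/2) is k! itself.
Ratio: r(k) = \frac{1}{2} * (k+1) (k+1) / [(k+\frac{11}{4}) (k+1)] - poly over poly, x = \frac{1}{2} from leading terms; C = \frac{1}{2} at k = 0.


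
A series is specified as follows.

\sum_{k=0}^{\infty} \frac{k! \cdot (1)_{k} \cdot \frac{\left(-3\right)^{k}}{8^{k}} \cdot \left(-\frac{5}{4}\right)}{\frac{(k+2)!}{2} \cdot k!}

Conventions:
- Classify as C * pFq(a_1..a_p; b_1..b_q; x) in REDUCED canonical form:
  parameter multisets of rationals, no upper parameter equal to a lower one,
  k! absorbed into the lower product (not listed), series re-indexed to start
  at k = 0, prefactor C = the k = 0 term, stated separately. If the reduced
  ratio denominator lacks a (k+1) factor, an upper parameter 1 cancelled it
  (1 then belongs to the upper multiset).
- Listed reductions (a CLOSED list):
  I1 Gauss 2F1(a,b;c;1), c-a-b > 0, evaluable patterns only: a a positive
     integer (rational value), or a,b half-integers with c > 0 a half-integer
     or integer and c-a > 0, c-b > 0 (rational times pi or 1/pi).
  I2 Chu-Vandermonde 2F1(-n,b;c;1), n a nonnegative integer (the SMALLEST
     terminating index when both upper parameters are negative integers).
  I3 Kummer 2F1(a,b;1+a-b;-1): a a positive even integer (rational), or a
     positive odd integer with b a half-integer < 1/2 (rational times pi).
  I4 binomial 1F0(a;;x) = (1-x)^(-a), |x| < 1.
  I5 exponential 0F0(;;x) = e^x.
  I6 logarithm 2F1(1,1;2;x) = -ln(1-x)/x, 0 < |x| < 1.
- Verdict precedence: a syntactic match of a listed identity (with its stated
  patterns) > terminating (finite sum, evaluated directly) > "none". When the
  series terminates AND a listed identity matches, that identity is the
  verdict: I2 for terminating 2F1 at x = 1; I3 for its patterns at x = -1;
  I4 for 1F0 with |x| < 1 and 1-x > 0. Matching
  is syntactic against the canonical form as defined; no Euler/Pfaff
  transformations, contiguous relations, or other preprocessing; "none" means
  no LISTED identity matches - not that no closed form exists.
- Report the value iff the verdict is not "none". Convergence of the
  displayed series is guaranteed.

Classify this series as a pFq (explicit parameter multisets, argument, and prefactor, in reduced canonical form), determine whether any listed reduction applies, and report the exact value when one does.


At argument -\frac{3}{8}: a 2F1 with upper {1, 1}, lower {3}, scaled by C = -\frac{5}{4}. Verdict: none - at argument -\frac{3}{8} the multisets {1, 1} ; {3} match no listed identity.

Key step: t_0 being -\frac{5}{4}, the two geometric factors (C = -5/4) combine into one argument.
Ratio: r(k) = -\frac{3}{8} * (k+1) (k+1) / [(k+3) (k+1)] - poly over poly, x = -\frac{3}{8} from leading terms; C = -\frac{5}{4} at k = 0.


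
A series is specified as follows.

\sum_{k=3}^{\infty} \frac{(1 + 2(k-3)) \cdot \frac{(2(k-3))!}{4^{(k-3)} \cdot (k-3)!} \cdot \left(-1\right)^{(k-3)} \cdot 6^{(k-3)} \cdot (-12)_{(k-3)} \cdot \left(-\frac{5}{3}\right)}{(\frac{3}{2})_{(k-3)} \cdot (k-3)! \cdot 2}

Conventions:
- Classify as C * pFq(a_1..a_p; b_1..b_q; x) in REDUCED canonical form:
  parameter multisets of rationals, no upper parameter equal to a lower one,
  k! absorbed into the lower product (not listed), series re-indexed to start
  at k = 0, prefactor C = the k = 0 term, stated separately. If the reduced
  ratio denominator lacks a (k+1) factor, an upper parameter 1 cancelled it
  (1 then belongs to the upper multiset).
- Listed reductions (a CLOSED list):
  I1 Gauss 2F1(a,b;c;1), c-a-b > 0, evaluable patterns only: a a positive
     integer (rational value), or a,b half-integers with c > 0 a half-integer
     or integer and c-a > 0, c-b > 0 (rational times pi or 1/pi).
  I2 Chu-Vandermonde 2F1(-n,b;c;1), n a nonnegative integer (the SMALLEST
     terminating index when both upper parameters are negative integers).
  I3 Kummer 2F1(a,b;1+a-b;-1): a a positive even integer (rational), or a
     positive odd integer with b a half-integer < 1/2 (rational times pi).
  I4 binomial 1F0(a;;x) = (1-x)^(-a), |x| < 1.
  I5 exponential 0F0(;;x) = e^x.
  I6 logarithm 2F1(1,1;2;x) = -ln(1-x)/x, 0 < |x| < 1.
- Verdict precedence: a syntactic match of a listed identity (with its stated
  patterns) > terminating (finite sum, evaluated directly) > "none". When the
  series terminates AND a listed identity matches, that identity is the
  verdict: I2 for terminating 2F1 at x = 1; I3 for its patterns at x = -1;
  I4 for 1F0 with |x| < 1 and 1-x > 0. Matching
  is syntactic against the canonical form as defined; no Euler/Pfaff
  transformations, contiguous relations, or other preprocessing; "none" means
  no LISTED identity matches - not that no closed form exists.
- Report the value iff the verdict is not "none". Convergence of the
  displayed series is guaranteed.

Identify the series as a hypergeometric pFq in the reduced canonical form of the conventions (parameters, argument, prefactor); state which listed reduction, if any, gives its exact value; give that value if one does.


This is -\frac{5}{6} * 1F0(-12; -; -6) in reduced canonical form. Verdict: terminating - upper parameter -12 makes this a finite sum (last index 12), evaluated exactly. Exact value: -\frac{69206436005}{6}.

First insight: t_0 = -\frac{5}{6} here, and the constant factors (C = -5/6, x = -6) combine into one prefactor.
Consecutive-term ratio: r(k) = -6 * (k-12) / [(k+1)] ; factor over Q: parameters, x = -6, and C = -\frac{5}{6}.


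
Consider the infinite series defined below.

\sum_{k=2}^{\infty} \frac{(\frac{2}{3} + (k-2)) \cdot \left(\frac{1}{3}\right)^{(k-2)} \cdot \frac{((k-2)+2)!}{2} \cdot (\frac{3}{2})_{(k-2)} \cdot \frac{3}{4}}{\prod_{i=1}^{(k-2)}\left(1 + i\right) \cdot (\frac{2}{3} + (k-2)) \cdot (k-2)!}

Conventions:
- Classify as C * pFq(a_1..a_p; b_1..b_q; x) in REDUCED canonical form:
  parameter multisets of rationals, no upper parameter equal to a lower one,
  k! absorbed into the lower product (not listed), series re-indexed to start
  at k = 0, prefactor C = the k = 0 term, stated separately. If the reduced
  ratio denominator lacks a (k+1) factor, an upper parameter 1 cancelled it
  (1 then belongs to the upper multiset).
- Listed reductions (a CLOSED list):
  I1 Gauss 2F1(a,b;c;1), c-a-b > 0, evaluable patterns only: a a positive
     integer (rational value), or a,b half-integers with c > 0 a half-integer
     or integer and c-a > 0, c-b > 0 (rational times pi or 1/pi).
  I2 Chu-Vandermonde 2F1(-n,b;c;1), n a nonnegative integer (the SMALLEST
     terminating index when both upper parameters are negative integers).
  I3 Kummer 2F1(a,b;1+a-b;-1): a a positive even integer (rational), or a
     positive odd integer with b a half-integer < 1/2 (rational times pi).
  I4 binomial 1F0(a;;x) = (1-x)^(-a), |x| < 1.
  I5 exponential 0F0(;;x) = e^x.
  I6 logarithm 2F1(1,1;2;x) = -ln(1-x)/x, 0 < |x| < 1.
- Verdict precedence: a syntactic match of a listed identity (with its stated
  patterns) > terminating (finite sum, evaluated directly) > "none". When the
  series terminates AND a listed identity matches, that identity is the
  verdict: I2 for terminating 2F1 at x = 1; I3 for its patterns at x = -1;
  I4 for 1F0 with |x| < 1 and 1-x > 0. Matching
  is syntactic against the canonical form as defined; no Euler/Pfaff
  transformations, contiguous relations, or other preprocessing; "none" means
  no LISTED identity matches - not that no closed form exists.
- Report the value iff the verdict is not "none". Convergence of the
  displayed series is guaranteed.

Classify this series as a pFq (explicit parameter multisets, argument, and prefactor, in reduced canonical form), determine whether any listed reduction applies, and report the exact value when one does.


Key observation: from the first term \frac{3}{4}: the lower running product (C = 3/4, x = 1/3) is a rising factorial.
Step ratio: r(k) = \frac{1}{3} * (k+\frac{3}{2}) (k+3) / [(k+2) (k+1)] - rational in k, leading ratio \frac{1}{3}; with t_0 = \frac{3}{4}, classification follows.

Classification (C = \frac{3}{4}): 2F1 with upper {\frac{3}{2}, 3}, lower {2}, argument x = \frac{1}{3}. Verdict: no listed reduction: x = \frac{1}{3} and upper {\frac{3}{2}, 3} fail every I1-I6 pattern.


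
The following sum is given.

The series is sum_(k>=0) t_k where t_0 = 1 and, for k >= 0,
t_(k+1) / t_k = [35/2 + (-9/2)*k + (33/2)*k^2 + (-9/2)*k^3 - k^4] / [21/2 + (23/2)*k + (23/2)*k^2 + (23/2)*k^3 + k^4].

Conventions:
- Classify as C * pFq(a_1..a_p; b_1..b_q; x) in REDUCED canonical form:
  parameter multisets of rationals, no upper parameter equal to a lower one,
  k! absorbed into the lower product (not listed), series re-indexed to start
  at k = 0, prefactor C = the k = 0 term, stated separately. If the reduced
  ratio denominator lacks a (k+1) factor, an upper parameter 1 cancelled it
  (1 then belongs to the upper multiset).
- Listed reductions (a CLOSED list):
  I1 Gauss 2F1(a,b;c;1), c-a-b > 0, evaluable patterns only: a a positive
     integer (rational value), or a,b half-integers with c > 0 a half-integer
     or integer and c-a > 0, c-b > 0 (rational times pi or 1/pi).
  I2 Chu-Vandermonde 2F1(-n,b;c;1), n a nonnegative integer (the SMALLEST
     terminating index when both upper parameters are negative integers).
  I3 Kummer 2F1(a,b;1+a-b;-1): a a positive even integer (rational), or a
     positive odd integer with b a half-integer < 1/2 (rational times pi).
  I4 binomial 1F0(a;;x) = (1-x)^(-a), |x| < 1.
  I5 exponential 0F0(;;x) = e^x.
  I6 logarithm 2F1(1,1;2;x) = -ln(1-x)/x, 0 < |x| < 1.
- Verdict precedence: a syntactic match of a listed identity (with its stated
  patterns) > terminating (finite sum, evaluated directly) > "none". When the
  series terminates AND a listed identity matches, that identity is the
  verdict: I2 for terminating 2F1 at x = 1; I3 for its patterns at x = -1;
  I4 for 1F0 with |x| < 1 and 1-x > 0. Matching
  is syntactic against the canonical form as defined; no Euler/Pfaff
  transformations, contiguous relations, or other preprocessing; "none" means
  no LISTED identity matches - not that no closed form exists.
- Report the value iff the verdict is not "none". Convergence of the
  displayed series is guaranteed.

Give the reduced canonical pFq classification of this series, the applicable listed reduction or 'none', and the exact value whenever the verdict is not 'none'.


x = -1 here; the reduced form reads 2F1, upper {-5/2, 7}, lower {21/2}, C = 1. Verdict: the Kummer evaluation I3 matches (x = -1; c = 21/2 equals 1+a-b for upper {-5/2, 7}: listed pattern). Value: (4849845/4194304) * pi.

Key observation: x = (-1) and the expanded ratio factors over Q; C = 1, x = -1, roots give parameters.
Term ratio: r(k) = (-1) * (k-5/2) (k+7) / [(k+21/2) (k+1)] - rational; roots negated = parameters, x = (-1), C = 1.


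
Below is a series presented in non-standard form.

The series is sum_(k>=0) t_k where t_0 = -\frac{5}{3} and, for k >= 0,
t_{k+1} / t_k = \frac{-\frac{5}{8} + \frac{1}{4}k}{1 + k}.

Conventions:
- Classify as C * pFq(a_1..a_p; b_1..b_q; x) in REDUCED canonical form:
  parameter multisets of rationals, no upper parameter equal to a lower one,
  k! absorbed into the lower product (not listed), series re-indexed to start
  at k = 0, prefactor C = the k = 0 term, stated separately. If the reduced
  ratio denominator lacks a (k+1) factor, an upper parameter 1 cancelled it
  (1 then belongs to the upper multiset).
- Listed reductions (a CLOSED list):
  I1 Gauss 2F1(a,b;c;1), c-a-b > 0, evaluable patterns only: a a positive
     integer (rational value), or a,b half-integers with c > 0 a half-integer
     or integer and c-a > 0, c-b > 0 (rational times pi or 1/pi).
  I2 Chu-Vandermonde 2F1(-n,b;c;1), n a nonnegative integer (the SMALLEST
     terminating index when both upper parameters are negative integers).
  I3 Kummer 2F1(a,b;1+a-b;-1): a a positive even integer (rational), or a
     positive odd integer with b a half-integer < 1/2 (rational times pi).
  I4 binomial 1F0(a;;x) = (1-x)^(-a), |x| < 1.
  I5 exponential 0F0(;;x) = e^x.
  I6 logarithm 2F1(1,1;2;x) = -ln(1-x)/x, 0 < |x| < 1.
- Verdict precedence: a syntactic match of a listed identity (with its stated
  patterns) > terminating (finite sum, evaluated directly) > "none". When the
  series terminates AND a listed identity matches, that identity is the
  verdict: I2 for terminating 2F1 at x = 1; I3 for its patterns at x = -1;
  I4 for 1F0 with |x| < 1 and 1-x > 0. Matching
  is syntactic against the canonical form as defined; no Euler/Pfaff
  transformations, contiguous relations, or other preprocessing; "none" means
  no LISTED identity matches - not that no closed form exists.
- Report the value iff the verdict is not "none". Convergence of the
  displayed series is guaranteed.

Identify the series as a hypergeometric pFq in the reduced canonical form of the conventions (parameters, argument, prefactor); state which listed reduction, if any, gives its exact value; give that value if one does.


Prefactor -\frac{5}{3}, argument \frac{1}{4}: 1F0 with upper {-\frac{5}{2}} over lower {-}. Verdict at x = \frac{1}{4}: binomial (I4) matches (the 1F0 binomial series: exponent 5/2, x = \frac{1}{4}). Sum: \left(-\frac{5}{3}\right) \cdot \left(\frac{3}{4}\right)^{\frac{5}{2}}.

The tell: t_0 being -\frac{5}{3}, the expanded ratio factors over Q; prefactor -5/3, roots give parameters.
Ratio: r(k) = \frac{1}{4} * (k-\frac{5}{2}) / [(k+1)] - rational; roots negated = parameters, x = \frac{1}{4}, C = -\frac{5}{3}.
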